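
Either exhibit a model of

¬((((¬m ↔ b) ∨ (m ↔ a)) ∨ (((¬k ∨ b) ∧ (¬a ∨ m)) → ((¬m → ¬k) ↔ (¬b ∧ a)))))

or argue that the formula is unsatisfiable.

m = True; b = True; k = True; a = False

  ¬((((¬m ↔ b) ∨ (m ↔ a)) ∨ (((¬k ∨ b) ∧ (¬a ∨ m)) → ((¬m → ¬k) ↔ (¬b ∧ a))))) = True
    ((¬m ↔ b) ∨ (m ↔ a)) ∨ (((¬k ∨ b) ∧ (¬a ∨ m)) → ((¬m → ¬k) ↔ (¬b ∧ a))) = False
      (¬m ↔ b) ∨ (m ↔ a) = False
        ¬m ↔ b = False
          ¬m = False
        m ↔ a = False
      ((¬k ∨ b) ∧ (¬a ∨ m)) → ((¬m → ¬k) ↔ (¬b ∧ a)) = False
        (¬k ∨ b) ∧ (¬a ∨ m) = True
          ¬k ∨ b = True
            ¬k = False
          ¬a ∨ m = True
            ¬a = True
        (¬m → ¬k) ↔ (¬b ∧ a) = False
          ¬m → ¬k = True
            ¬m = False
            ¬k = False
          ¬b ∧ a = False
            ¬b = False
The formula evaluates to True.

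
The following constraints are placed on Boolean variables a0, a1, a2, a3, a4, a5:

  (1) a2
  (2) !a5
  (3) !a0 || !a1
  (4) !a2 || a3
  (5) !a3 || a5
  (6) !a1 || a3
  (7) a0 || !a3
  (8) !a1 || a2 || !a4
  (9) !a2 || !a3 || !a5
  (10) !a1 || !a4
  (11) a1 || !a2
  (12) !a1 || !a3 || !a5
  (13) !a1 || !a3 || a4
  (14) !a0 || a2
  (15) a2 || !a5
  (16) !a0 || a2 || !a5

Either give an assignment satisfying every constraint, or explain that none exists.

Unsatisfiable — no assignment works.

Case a2 = True:
  (!a5) forces a5 = False.
  (!a2 || a3) forces a3 = True.
  Clause (!a3 || a5) is falsified — contradiction.
Case a2 = False:
  Clause (a2) is falsified — contradiction.
Both cases fail, so the formula is unsatisfiable.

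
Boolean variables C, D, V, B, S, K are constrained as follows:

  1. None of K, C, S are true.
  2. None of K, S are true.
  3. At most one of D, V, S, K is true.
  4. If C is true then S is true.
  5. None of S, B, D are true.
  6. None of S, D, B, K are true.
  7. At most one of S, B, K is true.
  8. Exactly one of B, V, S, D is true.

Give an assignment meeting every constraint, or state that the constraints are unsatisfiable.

C: False, D: False, V: True, B: False, S: False, K: False

  (1) {K, C, S}: 0 true — none ✓
  (2) {K, S}: 0 true — none ✓
  (3) {D, V, S, K}: 1 true — at most one ✓
  (4) C=F ⇒ S: vacuous ✓
  (5) {S, B, D}: 0 true — none ✓
  (6) {S, D, B, K}: 0 true — none ✓
  (7) {S, B, K}: 0 true — at most one ✓
  (8) {B, V, S, D}: 1 true — exactly one ✓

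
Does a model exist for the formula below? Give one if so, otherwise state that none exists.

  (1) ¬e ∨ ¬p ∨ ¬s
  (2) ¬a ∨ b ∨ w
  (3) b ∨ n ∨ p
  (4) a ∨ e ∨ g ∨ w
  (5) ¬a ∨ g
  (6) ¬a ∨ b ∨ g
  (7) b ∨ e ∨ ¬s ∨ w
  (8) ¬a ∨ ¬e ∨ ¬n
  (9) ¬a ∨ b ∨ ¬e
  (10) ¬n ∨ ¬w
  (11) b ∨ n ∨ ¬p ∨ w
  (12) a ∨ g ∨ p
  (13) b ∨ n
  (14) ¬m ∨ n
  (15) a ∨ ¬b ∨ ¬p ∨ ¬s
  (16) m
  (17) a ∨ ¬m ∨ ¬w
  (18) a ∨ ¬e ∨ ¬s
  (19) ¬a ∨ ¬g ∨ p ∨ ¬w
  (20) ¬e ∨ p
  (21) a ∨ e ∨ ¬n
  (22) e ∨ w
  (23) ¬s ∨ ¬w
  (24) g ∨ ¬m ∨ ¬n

a = False, e = True, m = True, g = True, p = True, b = True, n = True, w = False, s = False

Unit clause (m) forces m = True.
In (¬m ∨ n) only n is left, so n = True.
In (g ∨ ¬m ∨ ¬n) only g is left, so g = True.
In (¬n ∨ ¬w) only ¬w is left, so w = False.
In (e ∨ w) only e is left, so e = True.
In (¬a ∨ ¬e ∨ ¬n) only ¬a is left, so a = False.
In (a ∨ ¬e ∨ ¬s) only ¬s is left, so s = False.
In (¬e ∨ p) only p is left, so p = True.
Set b = True.
All clauses satisfied.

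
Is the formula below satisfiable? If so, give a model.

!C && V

V: True; C: False

  !C = True
Both conjuncts True, so the formula holds.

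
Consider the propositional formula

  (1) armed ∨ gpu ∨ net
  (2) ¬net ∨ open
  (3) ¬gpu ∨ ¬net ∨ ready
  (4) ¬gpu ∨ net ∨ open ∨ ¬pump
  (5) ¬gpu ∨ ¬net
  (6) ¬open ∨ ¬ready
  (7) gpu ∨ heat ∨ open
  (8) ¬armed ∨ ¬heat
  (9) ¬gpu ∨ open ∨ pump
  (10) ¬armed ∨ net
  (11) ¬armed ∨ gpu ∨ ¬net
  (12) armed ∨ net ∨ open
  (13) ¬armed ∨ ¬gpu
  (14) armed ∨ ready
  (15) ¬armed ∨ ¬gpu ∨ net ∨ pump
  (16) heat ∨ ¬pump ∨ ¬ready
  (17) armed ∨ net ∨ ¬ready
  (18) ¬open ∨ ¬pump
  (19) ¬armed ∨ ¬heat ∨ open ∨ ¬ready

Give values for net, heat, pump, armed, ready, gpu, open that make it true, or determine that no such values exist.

Unsatisfiable — no assignment works.

Case armed = True:
  (¬armed ∨ ¬heat) forces heat = False.
  (¬armed ∨ net) forces net = True.
  (¬net ∨ open) forces open = True.
  (¬gpu ∨ ¬net) forces gpu = False.
  Clause (¬armed ∨ gpu ∨ ¬net) is falsified — contradiction.
Case armed = False:
  (armed ∨ ready) forces ready = True.
  (¬open ∨ ¬ready) forces open = False.
  (¬net ∨ open) forces net = False.
  Clause (armed ∨ net ∨ open) is falsified — contradiction.
Both cases fail, so the formula is unsatisfiable.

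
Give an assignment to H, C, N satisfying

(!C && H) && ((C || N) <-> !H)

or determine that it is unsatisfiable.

H=T; C=F; N=F

  !C && H = True
    !C = True
  (C || N) <-> !H = True
    C || N = False
    !H = False
Both conjuncts True, so the formula holds.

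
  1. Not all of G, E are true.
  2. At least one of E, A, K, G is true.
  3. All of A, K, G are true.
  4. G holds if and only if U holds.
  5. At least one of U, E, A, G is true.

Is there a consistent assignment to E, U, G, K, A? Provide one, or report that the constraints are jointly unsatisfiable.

E = False, U = True, G = True, K = True, A = True

  (1) {G, E}: 1/2 true — not all ✓
  (2) {E, A, K, G}: 3 true — at least one ✓
  (3) {A, K, G}: all 3 true ✓
  (4) G=T, U=T — same ✓
  (5) {U, E, A, G}: 3 true — at least one ✓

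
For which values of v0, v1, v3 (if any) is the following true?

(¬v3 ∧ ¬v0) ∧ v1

v0 = False, v1 = True, v3 = False

  ¬v3 ∧ ¬v0 = True
    ¬v3 = True
    ¬v0 = True
Both conjuncts True, so the formula holds.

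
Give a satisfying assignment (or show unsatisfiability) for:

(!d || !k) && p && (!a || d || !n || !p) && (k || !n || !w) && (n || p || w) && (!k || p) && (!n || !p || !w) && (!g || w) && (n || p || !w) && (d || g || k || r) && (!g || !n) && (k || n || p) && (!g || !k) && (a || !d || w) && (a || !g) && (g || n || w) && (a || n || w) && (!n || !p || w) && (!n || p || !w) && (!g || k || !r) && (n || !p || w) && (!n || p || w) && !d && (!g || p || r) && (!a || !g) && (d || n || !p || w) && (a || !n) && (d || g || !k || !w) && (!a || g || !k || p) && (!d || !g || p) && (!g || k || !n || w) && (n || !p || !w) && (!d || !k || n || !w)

Unsatisfiable

Case n = True:
  (p) forces p = True.
  (!n || !p || !w) forces w = False.
  Clause (!n || !p || w) is falsified — contradiction.
Case n = False:
  (p) forces p = True.
  (n || !p || w) forces w = True.
  Clause (n || !p || !w) is falsified — contradiction.
Both cases fail, so the formula is unsatisfiable.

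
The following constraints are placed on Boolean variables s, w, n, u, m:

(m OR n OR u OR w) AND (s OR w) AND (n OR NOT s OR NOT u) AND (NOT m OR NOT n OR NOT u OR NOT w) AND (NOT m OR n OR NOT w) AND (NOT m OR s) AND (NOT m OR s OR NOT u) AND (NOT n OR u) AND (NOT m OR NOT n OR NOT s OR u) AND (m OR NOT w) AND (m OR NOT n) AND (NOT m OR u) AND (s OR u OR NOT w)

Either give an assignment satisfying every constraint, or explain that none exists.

s=T; w=F; n=T; u=T; m=T

Set s = True.
Try w = True:
  (m OR NOT w) forces m = True.
  (NOT m OR n OR NOT w) forces n = True.
  (NOT m OR NOT n OR NOT u OR NOT w) forces u = False.
  clause (NOT n OR u) is falsified — backtrack.
So w = False.
Try n = False:
  (n OR NOT s OR NOT u) forces u = False.
  (m OR n OR u OR w) forces m = True.
  clause (NOT m OR u) is falsified — backtrack.
So n = True.
  then (NOT n OR u) forces u = True.
  then (m OR NOT n) forces m = True.
All clauses satisfied.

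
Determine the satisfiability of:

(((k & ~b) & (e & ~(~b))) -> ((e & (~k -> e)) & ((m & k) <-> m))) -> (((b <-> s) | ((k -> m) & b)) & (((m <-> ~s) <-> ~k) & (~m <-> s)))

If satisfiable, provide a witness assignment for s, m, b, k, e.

s: False, m: True, b: True, k: False, e: False

  (((k & ~b) & (e & ~(~b))) -> ((e & (~k -> e)) & ((m & k) <-> m))) -> (((b <-> s) | ((k -> m) & b)) & (((m <-> ~s) <-> ~k) & (~m <-> s))) = True
    ((k & ~b) & (e & ~(~b))) -> ((e & (~k -> e)) & ((m & k) <-> m)) = True
      (k & ~b) & (e & ~(~b)) = False
        k & ~b = False
          ~b = False
        e & ~(~b) = False
          ~(~b) = True
            ~b = False
      (e & (~k -> e)) & ((m & k) <-> m) = False
        e & (~k -> e) = False
          ~k -> e = False
            ~k = True
        (m & k) <-> m = False
          m & k = False
    ((b <-> s) | ((k -> m) & b)) & (((m <-> ~s) <-> ~k) & (~m <-> s)) = True
      (b <-> s) | ((k -> m) & b) = True
        b <-> s = False
        (k -> m) & b = True
          k -> m = True
      ((m <-> ~s) <-> ~k) & (~m <-> s) = True
        (m <-> ~s) <-> ~k = True
          m <-> ~s = True
            ~s = True
          ~k = True
        ~m <-> s = True
          ~m = False
The formula evaluates to True.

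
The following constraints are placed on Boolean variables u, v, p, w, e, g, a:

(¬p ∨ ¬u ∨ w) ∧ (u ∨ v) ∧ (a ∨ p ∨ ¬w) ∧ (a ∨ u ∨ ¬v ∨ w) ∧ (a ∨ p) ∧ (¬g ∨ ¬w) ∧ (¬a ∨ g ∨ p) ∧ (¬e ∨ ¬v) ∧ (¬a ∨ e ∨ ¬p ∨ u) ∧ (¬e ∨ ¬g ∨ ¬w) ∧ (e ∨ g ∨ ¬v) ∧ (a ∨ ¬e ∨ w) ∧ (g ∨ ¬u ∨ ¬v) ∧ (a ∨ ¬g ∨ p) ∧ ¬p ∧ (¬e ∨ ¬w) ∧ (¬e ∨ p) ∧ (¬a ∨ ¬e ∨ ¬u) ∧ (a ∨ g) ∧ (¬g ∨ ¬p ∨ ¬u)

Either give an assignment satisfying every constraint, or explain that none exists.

u: False, v: True, p: False, w: False, e: False, g: True, a: True

Unit clause (¬p) forces p = False.
In (¬e ∨ p) only ¬e is left, so e = False.
In (a ∨ p) only a is left, so a = True.
In (¬a ∨ g ∨ p) only g is left, so g = True.
In (¬g ∨ ¬w) only ¬w is left, so w = False.
Set u = False.
  then (u ∨ v) forces v = True.
All clauses satisfied.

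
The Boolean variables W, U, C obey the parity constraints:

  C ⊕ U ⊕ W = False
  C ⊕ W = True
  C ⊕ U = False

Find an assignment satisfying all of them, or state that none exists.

W: False, U: True, C: True

C ⊕ U ⊕ W = T ⊕ T ⊕ F = False ✓
C ⊕ W = T ⊕ F = True ✓
C ⊕ U = T ⊕ T = False ✓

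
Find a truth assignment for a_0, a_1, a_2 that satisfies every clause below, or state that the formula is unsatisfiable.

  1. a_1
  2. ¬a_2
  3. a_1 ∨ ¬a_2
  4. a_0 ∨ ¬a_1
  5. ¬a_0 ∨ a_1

Unit clause (a_1) forces a_1 = True.
Unit clause (¬a_2) forces a_2 = False.
In (a_0 ∨ ¬a_1) only a_0 is left, so a_0 = True.
All clauses satisfied.

a_0 = True; a_1 = True; a_2 = False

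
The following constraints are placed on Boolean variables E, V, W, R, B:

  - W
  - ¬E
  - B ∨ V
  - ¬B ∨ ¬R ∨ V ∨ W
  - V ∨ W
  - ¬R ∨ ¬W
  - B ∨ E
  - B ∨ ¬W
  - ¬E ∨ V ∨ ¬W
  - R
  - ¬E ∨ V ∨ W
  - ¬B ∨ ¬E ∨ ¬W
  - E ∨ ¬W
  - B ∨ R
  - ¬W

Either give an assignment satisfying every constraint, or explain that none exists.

Case W = True:
  Clause (¬W) is falsified — contradiction.
Case W = False:
  Clause (W) is falsified — contradiction.
Both cases fail, so the formula is unsatisfiable.

Unsatisfiable — no assignment works.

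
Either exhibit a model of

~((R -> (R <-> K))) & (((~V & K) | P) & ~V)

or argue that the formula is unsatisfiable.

K = False; R = True; V = False; P = True

  ~((R -> (R <-> K))) = True
    R -> (R <-> K) = False
      R <-> K = False
  ((~V & K) | P) & ~V = True
    (~V & K) | P = True
      ~V & K = False
        ~V = True
    ~V = True
Both conjuncts True, so the formula holds.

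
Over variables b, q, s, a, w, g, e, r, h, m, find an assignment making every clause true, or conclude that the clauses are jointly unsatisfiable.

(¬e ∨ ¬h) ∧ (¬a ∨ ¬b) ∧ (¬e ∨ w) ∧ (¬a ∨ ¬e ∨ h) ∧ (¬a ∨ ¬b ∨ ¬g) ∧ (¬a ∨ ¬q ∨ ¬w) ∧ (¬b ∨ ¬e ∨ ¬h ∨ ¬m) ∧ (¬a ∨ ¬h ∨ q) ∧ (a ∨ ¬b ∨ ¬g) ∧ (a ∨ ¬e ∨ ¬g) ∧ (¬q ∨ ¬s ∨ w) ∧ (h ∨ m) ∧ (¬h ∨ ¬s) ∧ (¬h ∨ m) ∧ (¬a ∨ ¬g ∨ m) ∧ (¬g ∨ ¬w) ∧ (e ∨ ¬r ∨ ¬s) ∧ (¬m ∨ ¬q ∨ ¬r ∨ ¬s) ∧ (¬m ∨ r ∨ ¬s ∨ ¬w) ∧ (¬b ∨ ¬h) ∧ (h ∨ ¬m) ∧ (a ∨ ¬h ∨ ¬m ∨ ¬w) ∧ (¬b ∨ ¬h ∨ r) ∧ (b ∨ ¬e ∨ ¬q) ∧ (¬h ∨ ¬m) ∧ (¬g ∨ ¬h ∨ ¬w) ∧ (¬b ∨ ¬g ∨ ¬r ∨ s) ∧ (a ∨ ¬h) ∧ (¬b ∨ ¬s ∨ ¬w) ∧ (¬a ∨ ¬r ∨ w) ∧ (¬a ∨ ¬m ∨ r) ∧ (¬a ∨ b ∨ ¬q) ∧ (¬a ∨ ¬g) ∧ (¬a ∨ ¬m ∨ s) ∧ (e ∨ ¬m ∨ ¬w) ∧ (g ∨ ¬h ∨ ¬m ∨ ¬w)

Case m = True:
  (h ∨ ¬m) forces h = True.
  Clause (¬h ∨ ¬m) is falsified — contradiction.
Case m = False:
  (h ∨ m) forces h = True.
  Clause (¬h ∨ m) is falsified — contradiction.
Both cases fail, so the formula is unsatisfiable.

Unsatisfiable — no assignment works.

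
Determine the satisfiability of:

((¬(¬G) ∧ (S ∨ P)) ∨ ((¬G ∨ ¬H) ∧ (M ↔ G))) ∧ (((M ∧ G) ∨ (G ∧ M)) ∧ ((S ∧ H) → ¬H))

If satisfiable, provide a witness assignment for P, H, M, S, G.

P=F, H=F, M=T, S=F, G=T

  (¬(¬G) ∧ (S ∨ P)) ∨ ((¬G ∨ ¬H) ∧ (M ↔ G)) = True
    ¬(¬G) ∧ (S ∨ P) = False
      ¬(¬G) = True
        ¬G = False
      S ∨ P = False
    (¬G ∨ ¬H) ∧ (M ↔ G) = True
      ¬G ∨ ¬H = True
        ¬G = False
        ¬H = True
      M ↔ G = True
  ((M ∧ G) ∨ (G ∧ M)) ∧ ((S ∧ H) → ¬H) = True
    (M ∧ G) ∨ (G ∧ M) = True
      M ∧ G = True
      G ∧ M = True
    (S ∧ H) → ¬H = True
      S ∧ H = False
      ¬H = True
Both conjuncts True, so the formula holds.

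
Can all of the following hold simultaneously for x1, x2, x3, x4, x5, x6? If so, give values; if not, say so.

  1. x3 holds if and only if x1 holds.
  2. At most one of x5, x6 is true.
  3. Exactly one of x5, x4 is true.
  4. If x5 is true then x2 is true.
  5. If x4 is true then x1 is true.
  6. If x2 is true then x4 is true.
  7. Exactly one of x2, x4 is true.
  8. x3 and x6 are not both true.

x1=T, x2=F, x3=T, x4=T, x5=F, x6=F

  (1) x3=T, x1=T — same ✓
  (2) {x5, x6}: 0 true — at most one ✓
  (3) {x5, x4}: 1 true — exactly one ✓
  (4) x5=F ⇒ x2: vacuous ✓
  (5) x4=T ⇒ x1: T ✓
  (6) x2=F ⇒ x4: vacuous ✓
  (7) {x2, x4}: 1 true — exactly one ✓
  (8) x3=T, x6=F — not both ✓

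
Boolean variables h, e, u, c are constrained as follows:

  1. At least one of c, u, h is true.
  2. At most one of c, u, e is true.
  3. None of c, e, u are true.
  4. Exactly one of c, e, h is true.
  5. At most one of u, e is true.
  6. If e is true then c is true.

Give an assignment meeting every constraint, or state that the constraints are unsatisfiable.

h = True, e = False, u = False, c = False

  (1) {c, u, h}: 1 true — at least one ✓
  (2) {c, u, e}: 0 true — at most one ✓
  (3) {c, e, u}: 0 true — none ✓
  (4) {c, e, h}: 1 true — exactly one ✓
  (5) {u, e}: 0 true — at most one ✓
  (6) e=F ⇒ c: vacuous ✓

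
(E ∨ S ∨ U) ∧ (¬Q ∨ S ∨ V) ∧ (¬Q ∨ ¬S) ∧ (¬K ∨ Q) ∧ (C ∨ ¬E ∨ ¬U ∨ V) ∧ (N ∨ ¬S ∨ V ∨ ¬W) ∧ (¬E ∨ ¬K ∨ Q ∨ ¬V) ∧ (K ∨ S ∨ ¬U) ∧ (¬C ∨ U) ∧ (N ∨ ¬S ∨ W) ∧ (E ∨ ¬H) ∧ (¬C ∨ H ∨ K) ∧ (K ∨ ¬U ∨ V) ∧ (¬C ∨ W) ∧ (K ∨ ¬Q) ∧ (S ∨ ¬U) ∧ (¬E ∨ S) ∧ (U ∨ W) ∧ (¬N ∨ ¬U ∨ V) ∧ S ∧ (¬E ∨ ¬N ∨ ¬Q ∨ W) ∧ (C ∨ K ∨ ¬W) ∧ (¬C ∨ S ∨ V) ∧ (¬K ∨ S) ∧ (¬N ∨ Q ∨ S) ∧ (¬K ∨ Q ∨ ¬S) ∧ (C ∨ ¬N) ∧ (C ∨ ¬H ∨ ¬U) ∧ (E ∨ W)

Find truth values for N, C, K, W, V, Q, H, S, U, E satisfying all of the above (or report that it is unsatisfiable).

Unit clause (S) forces S = True.
In (¬Q ∨ ¬S) only ¬Q is left, so Q = False.
In (¬K ∨ Q) only ¬K is left, so K = False.
Set N = False.
  then (N ∨ ¬S ∨ W) forces W = True.
  then (C ∨ K ∨ ¬W) forces C = True.
  then (N ∨ ¬S ∨ V ∨ ¬W) forces V = True.
  then (¬C ∨ U) forces U = True.
  then (¬C ∨ H ∨ K) forces H = True.
  then (E ∨ ¬H) forces E = True.
All clauses satisfied.

N = False, C = True, K = False, W = True, V = True, Q = False, H = True, S = True, U = True, E = True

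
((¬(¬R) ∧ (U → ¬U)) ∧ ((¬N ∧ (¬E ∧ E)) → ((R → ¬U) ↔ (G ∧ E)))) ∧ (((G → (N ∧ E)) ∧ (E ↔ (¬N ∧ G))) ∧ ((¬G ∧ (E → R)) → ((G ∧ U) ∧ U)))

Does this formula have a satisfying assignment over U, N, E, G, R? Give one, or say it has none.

Case U = True: the conjunct U → ¬U becomes True → ¬True = False.
Case U = False: the formula simplifies to (¬(¬R) ∧ ((¬N ∧ (¬E ∧ E)) → (G ∧ E))) ∧ (((G → (N ∧ E)) ∧ (E ↔ (¬N ∧ G))) ∧ ¬((¬G ∧ (E → R)))).
  R = True: simplifies to ((¬N ∧ (¬E ∧ E)) → (G ∧ E)) ∧ (((G → (N ∧ E)) ∧ (E ↔ (¬N ∧ G))) ∧ ¬(¬G)).
    G = True: simplifies to ((¬N ∧ (¬E ∧ E)) → E) ∧ ((N ∧ E) ∧ (E ↔ ¬N)).
      N = True: simplifies to E ∧ ¬E.
        E = True: the conjunct ¬E is False.
        E = False: the conjunct E is False.
      N = False: the conjunct N is False.
    G = False: the conjunct ¬(¬G) becomes ¬(¬False) = False.
  R = False: the conjunct ¬(¬R) becomes ¬(¬False) = False.
Both cases fail — unsatisfiable.

Unsatisfiable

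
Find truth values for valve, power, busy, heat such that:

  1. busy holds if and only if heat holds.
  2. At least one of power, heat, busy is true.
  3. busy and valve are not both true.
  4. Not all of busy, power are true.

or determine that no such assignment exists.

valve = False, power = True, busy = False, heat = False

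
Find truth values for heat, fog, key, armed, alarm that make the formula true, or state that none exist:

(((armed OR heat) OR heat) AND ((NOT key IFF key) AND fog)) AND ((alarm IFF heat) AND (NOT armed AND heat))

The conjunct NOT key IFF key is unsatisfiable on its own:
  key=F: evaluates to False.
  key=T: evaluates to False.
So the whole conjunction is unsatisfiable.

UNSATISFIABLE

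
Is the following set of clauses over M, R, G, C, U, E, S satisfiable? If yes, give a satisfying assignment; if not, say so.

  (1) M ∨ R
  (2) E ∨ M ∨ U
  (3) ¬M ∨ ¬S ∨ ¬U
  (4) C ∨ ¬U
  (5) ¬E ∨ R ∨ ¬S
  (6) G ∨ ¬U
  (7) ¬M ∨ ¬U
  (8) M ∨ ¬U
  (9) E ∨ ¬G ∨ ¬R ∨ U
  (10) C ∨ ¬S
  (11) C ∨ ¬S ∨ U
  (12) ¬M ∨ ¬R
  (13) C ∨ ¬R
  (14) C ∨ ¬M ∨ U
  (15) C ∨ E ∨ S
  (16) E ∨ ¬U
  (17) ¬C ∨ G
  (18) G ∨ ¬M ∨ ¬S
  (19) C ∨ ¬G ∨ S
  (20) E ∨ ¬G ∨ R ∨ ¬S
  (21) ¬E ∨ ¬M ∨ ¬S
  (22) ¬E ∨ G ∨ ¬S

M: True, R: False, G: True, C: True, U: False, E: True, S: False

Set M = True.
  then (¬M ∨ ¬U) forces U = False.
  then (¬M ∨ ¬R) forces R = False.
  then (C ∨ ¬M ∨ U) forces C = True.
  then (¬C ∨ G) forces G = True.
Set E = True.
  then (¬E ∨ R ∨ ¬S) forces S = False.
All clauses satisfied.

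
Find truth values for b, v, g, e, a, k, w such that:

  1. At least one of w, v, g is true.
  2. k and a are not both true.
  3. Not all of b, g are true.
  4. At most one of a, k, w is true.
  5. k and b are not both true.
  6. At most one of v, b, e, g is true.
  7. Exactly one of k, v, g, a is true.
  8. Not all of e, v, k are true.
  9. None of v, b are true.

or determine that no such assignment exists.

b=F; v=F; g=T; e=F; a=F; k=F; w=T

  (1) {w, v, g}: 2 true — at least one ✓
  (2) k=F, a=F — not both ✓
  (3) {b, g}: 1/2 true — not all ✓
  (4) {a, k, w}: 1 true — at most one ✓
  (5) k=F, b=F — not both ✓
  (6) {v, b, e, g}: 1 true — at most one ✓
  (7) {k, v, g, a}: 1 true — exactly one ✓
  (8) {e, v, k}: 0/3 true — not all ✓
  (9) {v, b}: 0 true — none ✓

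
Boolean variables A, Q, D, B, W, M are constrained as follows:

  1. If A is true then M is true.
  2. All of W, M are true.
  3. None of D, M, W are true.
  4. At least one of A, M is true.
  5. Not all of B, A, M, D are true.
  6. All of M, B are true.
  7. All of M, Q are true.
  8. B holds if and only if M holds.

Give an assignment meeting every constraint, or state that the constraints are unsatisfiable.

Case W = True:
  Constraint (3) is violated (W=T) — contradiction.
Case W = False:
  Constraint (2) is violated (W=F) — contradiction.
Both cases fail — unsatisfiable.

UNSATISFIABLE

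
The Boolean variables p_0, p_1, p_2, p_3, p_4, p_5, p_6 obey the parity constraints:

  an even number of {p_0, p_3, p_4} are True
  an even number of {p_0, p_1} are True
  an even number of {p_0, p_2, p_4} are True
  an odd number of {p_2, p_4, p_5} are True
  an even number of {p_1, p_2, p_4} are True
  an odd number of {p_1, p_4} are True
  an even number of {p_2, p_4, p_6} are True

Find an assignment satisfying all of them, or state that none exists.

p_0 = False; p_1 = False; p_2 = True; p_3 = True; p_4 = True; p_5 = True; p_6 = False

{p_0, p_3, p_4}: 2 true → even ✓
{p_0, p_1}: 0 true → even ✓
{p_0, p_2, p_4}: 2 true → even ✓
{p_2, p_4, p_5}: 3 true → odd ✓
{p_1, p_2, p_4}: 2 true → even ✓
{p_1, p_4}: 1 true → odd ✓
{p_2, p_4, p_6}: 2 true → even ✓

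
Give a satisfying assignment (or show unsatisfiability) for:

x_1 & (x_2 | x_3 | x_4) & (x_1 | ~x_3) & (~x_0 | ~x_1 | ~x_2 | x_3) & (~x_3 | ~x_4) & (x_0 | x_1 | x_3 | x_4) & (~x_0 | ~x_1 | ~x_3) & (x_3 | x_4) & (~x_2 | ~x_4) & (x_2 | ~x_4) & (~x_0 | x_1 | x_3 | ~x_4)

Unit clause (x_1) forces x_1 = True.
Set x_0 = False.
Set x_2 = False.
  then (x_2 | ~x_4) forces x_4 = False.
  then (x_2 | x_3 | x_4) forces x_3 = True.
All clauses satisfied.

x_0 = False, x_1 = True, x_2 = False, x_3 = True, x_4 = False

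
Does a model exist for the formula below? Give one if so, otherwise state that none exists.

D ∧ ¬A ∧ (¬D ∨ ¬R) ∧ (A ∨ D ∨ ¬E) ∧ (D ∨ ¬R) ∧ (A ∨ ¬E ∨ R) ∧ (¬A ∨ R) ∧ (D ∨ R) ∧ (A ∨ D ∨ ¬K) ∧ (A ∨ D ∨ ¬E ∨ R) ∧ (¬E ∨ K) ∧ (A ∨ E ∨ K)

A=F, K=T, E=F, D=T, R=F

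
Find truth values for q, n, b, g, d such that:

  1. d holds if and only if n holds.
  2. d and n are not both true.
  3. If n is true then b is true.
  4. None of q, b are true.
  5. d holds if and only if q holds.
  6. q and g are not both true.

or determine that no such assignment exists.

q = False, n = False, b = False, g = True, d = False

  (1) d=F, n=F — same ✓
  (2) d=F, n=F — not both ✓
  (3) n=F ⇒ b: vacuous ✓
  (4) {q, b}: 0 true — none ✓
  (5) d=F, q=F — same ✓
  (6) q=F, g=T — not both ✓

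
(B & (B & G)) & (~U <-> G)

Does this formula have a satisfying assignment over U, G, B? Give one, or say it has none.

U = False; G = True; B = True

  B & (B & G) = True
    B & G = True
  ~U <-> G = True
    ~U = True
Both conjuncts True, so the formula holds.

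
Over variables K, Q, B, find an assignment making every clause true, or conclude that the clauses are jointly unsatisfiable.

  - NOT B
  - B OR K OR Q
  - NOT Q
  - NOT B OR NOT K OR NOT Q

Unit clause (NOT B) forces B = False.
Unit clause (NOT Q) forces Q = False.
In (B OR K OR Q) only K is left, so K = True.
All clauses satisfied.

K = True; Q = False; B = False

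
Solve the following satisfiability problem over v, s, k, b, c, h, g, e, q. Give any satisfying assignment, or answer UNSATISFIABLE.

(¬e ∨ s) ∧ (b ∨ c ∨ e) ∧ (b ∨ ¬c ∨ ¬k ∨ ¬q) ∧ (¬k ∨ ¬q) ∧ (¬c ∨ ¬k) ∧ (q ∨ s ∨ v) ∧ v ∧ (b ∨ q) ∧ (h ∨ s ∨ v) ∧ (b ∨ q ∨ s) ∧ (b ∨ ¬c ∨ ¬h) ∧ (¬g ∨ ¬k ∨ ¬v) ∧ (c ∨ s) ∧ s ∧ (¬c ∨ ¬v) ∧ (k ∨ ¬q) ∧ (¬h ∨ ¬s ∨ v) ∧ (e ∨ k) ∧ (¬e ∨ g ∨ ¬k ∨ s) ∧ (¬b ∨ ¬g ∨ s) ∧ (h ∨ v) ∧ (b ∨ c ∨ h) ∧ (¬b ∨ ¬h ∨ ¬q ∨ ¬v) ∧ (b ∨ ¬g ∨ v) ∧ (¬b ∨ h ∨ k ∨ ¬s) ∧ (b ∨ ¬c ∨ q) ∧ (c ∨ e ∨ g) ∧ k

Unit clause (v) forces v = True.
Unit clause (s) forces s = True.
In (¬c ∨ ¬v) only ¬c is left, so c = False.
Unit clause (k) forces k = True.
In (¬k ∨ ¬q) only ¬q is left, so q = False.
In (b ∨ q) only b is left, so b = True.
In (¬g ∨ ¬k ∨ ¬v) only ¬g is left, so g = False.
In (c ∨ e ∨ g) only e is left, so e = True.
Set h = False.
All clauses satisfied.

v=T; s=T; k=T; b=T; c=F; h=F; g=F; e=T; q=F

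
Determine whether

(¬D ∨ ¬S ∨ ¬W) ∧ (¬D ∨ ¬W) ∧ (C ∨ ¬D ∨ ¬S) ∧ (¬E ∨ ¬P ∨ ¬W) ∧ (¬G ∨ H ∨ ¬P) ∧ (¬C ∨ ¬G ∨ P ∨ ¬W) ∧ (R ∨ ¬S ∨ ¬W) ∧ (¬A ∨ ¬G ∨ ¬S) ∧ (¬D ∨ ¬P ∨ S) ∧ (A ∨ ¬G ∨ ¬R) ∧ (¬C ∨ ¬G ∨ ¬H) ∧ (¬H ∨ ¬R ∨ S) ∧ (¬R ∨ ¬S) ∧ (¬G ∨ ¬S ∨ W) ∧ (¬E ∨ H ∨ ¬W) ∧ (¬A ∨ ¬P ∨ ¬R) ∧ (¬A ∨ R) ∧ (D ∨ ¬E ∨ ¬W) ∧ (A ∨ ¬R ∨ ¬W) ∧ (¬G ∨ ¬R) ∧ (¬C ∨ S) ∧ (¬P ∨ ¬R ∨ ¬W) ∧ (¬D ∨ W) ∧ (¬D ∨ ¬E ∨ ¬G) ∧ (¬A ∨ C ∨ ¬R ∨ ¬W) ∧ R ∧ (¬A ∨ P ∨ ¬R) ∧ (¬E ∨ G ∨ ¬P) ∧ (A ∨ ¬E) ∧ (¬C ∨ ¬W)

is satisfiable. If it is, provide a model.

Unit clause (R) forces R = True.
In (¬R ∨ ¬S) only ¬S is left, so S = False.
In (¬G ∨ ¬R) only ¬G is left, so G = False.
In (¬C ∨ S) only ¬C is left, so C = False.
In (¬H ∨ ¬R ∨ S) only ¬H is left, so H = False.
Try W = True:
  (¬D ∨ ¬W) forces D = False.
  (¬E ∨ H ∨ ¬W) forces E = False.
  (A ∨ ¬R ∨ ¬W) forces A = True.
  clause (¬A ∨ C ∨ ¬R ∨ ¬W) is falsified — backtrack.
So W = False.
  then (¬D ∨ W) forces D = False.
Set P = True.
  then (¬A ∨ ¬P ∨ ¬R) forces A = False.
  then (¬E ∨ G ∨ ¬P) forces E = False.
All clauses satisfied.

W = False, P = True, D = False, G = False, E = False, R = True, A = False, H = False, C = False, S = False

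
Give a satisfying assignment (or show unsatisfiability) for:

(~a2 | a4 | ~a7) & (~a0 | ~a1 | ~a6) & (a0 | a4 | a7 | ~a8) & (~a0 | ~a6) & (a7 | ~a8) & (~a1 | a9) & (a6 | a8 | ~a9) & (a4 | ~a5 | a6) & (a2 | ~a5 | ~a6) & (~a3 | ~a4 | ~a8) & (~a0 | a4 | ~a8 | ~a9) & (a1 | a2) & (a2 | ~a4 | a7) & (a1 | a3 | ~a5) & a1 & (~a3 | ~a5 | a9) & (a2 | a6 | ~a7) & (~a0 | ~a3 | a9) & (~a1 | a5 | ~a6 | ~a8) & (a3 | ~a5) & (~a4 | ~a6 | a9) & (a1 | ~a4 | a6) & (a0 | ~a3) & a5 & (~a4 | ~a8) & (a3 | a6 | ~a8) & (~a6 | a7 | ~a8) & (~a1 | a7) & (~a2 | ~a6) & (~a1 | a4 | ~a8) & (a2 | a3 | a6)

Case a1 = True:
  (~a1 | a9) forces a9 = True.
  (a5) forces a5 = True.
  (a3 | ~a5) forces a3 = True.
  (a0 | ~a3) forces a0 = True.
  (~a0 | ~a1 | ~a6) forces a6 = False.
  (a6 | a8 | ~a9) forces a8 = True.
  (a7 | ~a8) forces a7 = True.
  (a4 | ~a5 | a6) forces a4 = True.
  Clause (~a3 | ~a4 | ~a8) is falsified — contradiction.
Case a1 = False:
  Clause (a1) is falsified — contradiction.
Both cases fail, so the formula is unsatisfiable.

No satisfying assignment exists.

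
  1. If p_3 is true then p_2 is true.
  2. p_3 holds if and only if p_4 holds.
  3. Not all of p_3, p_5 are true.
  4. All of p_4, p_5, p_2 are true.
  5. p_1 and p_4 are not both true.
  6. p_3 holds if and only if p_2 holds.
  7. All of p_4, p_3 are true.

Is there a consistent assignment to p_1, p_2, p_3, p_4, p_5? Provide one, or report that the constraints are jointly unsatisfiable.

No satisfying assignment exists.

Case p_5 = True:
  (3) with p_5=T forces p_3 = False.
  Constraint (7) is violated (p_3=F) — contradiction.
Case p_5 = False:
  Constraint (4) is violated (p_5=F) — contradiction.
Both cases fail — unsatisfiable.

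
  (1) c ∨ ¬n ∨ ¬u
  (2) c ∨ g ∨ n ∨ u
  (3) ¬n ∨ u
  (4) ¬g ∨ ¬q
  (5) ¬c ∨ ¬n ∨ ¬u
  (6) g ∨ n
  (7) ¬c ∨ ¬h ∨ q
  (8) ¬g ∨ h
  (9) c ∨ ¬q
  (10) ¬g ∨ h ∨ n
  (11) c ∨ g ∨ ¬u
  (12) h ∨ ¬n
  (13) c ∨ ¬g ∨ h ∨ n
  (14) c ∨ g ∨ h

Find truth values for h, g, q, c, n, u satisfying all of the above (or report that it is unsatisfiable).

Try h = False:
  (¬g ∨ h) forces g = False.
  (g ∨ n) forces n = True.
  clause (h ∨ ¬n) is falsified — backtrack.
So h = True.
Set g = True.
  then (¬g ∨ ¬q) forces q = False.
  then (¬c ∨ ¬h ∨ q) forces c = False.
Set n = False.
Set u = False.
All clauses satisfied.

h = True, g = True, q = False, c = False, n = False, u = False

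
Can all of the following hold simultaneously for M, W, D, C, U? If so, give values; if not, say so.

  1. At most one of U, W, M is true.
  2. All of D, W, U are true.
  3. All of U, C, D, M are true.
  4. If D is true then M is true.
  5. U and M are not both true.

Case M = True:
  (1) with M=T forces U = False.
  Constraint (2) is violated (U=F) — contradiction.
Case M = False:
  Constraint (3) is violated (M=F) — contradiction.
Both cases fail — unsatisfiable.

Unsatisfiable — no assignment works.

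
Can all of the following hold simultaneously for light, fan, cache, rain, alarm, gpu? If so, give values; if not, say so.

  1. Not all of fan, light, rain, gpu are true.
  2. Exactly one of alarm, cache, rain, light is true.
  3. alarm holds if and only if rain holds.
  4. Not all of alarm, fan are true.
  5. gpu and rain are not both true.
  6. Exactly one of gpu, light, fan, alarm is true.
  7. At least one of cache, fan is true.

light=F; fan=T; cache=T; rain=F; alarm=F; gpu=F

  (1) {fan, light, rain, gpu}: 1/4 true — not all ✓
  (2) {alarm, cache, rain, light}: 1 true — exactly one ✓
  (3) alarm=F, rain=F — same ✓
  (4) {alarm, fan}: 1/2 true — not all ✓
  (5) gpu=F, rain=F — not both ✓
  (6) {gpu, light, fan, alarm}: 1 true — exactly one ✓
  (7) {cache, fan}: 2 true — at least one ✓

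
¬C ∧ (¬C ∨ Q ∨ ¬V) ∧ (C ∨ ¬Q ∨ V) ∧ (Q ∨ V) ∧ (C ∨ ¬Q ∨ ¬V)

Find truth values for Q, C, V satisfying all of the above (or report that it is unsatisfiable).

Unit clause (¬C) forces C = False.
Try Q = True:
  (C ∨ ¬Q ∨ V) forces V = True.
  clause (C ∨ ¬Q ∨ ¬V) is falsified — backtrack.
So Q = False.
  then (Q ∨ V) forces V = True.
Check each clause:
  (¬C): ¬C holds.
  (¬C ∨ Q ∨ ¬V): ¬C holds.
  (C ∨ ¬Q ∨ V): ¬Q holds.
  (Q ∨ V): V holds.
  (C ∨ ¬Q ∨ ¬V): ¬Q holds.
All clauses satisfied.

Q: False, C: False, V: True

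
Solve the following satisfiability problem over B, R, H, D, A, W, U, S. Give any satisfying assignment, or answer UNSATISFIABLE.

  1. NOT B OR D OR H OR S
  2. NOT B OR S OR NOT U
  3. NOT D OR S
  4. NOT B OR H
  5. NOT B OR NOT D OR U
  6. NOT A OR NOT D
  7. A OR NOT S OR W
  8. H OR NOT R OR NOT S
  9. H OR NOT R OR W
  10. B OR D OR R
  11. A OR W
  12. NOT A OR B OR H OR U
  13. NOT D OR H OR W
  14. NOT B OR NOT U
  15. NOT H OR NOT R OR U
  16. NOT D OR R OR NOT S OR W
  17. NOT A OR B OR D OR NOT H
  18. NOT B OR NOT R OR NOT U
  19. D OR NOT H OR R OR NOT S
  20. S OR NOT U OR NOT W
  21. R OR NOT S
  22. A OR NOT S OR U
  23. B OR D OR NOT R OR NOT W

Set B = True.
  then (NOT B OR H) forces H = True.
  then (NOT B OR NOT U) forces U = False.
  then (NOT H OR NOT R OR U) forces R = False.
  then (R OR NOT S) forces S = False.
  then (NOT D OR S) forces D = False.
Set A = True.
Set W = True.
All clauses satisfied.

B = True, R = False, H = True, D = False, A = True, W = True, U = False, S = False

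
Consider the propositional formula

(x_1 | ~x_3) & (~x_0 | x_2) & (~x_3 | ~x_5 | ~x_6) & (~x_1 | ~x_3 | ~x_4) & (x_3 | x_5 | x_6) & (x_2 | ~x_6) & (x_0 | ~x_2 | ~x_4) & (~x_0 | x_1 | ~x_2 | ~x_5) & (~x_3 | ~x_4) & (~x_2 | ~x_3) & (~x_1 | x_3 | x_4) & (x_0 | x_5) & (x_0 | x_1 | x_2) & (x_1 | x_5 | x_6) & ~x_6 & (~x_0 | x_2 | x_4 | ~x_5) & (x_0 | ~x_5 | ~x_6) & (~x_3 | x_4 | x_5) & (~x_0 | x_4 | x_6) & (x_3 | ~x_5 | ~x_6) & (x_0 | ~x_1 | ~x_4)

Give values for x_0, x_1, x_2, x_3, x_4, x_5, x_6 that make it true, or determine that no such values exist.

Unit clause (~x_6) forces x_6 = False.
Set x_0 = True.
  then (~x_0 | x_2) forces x_2 = True.
  then (~x_2 | ~x_3) forces x_3 = False.
  then (~x_0 | x_4 | x_6) forces x_4 = True.
  then (x_3 | x_5 | x_6) forces x_5 = True.
  then (~x_0 | x_1 | ~x_2 | ~x_5) forces x_1 = True.
All clauses satisfied.

x_0 = True; x_1 = True; x_2 = True; x_3 = False; x_4 = True; x_5 = True; x_6 = False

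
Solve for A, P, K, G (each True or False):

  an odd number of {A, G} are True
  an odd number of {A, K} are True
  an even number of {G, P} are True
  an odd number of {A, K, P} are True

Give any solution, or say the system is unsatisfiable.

A: True; P: False; K: False; G: False

{A, G}: 1 true → odd ✓
{A, K}: 1 true → odd ✓
{G, P}: 0 true → even ✓
{A, K, P}: 1 true → odd ✓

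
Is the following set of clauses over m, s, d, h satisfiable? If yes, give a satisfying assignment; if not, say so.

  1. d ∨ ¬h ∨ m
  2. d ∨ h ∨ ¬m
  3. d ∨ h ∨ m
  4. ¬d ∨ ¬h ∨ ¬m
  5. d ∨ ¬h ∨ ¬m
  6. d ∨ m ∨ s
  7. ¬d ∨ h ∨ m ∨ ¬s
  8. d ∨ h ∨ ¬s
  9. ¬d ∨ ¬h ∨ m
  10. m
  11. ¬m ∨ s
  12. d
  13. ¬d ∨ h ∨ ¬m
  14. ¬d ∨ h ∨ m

Case d = True:
  (m) forces m = True.
  (¬d ∨ ¬h ∨ ¬m) forces h = False.
  Clause (¬d ∨ h ∨ ¬m) is falsified — contradiction.
Case d = False:
  Clause (d) is falsified — contradiction.
Both cases fail, so the formula is unsatisfiable.

Unsatisfiable — no assignment works.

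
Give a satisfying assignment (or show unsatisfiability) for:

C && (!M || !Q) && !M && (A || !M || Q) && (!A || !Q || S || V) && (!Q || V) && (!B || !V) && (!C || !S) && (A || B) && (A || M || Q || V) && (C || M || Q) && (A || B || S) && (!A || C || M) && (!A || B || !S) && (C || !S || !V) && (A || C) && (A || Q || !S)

Q = False; A = True; S = False; M = False; B = False; C = True; V = True

Unit clause (C) forces C = True.
Unit clause (!M) forces M = False.
In (!C || !S) only !S is left, so S = False.
Set Q = False.
Try A = False:
  (A || B) forces B = True.
  (!B || !V) forces V = False.
  clause (A || M || Q || V) is falsified — backtrack.
So A = True.
Set B = False.
Set V = True.
All clauses satisfied.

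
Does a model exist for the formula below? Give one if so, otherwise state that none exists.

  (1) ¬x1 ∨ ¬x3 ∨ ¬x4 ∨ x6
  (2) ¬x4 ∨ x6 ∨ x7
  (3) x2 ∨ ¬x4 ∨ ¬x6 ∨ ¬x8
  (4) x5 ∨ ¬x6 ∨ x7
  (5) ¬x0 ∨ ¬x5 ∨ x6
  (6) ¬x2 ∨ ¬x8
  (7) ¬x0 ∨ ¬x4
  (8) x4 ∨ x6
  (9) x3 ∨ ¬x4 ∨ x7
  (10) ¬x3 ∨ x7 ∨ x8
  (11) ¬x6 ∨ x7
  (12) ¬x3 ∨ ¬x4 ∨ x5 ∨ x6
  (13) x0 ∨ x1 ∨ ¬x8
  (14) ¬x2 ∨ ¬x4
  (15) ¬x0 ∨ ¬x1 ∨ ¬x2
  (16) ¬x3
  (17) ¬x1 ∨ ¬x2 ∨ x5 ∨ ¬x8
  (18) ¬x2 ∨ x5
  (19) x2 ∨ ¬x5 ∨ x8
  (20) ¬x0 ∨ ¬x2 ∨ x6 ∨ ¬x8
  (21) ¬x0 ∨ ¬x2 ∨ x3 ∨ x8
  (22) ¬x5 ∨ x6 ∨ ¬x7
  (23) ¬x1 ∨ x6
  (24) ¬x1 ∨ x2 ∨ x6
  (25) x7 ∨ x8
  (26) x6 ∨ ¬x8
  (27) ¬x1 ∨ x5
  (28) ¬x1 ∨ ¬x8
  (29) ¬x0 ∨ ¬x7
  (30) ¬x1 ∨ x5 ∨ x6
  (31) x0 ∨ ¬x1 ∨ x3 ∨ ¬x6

Unit clause (¬x3) forces x3 = False.
Try x0 = True:
  (¬x0 ∨ ¬x4) forces x4 = False.
  (x4 ∨ x6) forces x6 = True.
  (¬x6 ∨ x7) forces x7 = True.
  clause (¬x0 ∨ ¬x7) is falsified — backtrack.
So x0 = False.
Try x1 = True:
  (¬x1 ∨ x6) forces x6 = True.
  clause (x0 ∨ ¬x1 ∨ x3 ∨ ¬x6) is falsified — backtrack.
So x1 = False.
  then (x0 ∨ x1 ∨ ¬x8) forces x8 = False.
  then (x7 ∨ x8) forces x7 = True.
Set x2 = True.
  then (¬x2 ∨ ¬x4) forces x4 = False.
  then (¬x2 ∨ x5) forces x5 = True.
  then (¬x5 ∨ x6 ∨ ¬x7) forces x6 = True.
All clauses satisfied.

x0 = False, x1 = False, x2 = True, x3 = False, x4 = False, x5 = True, x6 = True, x7 = True, x8 = False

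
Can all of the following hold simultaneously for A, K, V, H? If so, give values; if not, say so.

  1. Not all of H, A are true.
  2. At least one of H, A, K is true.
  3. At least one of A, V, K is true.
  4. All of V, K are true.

A = False, K = True, V = True, H = True

  (1) {H, A}: 1/2 true — not all ✓
  (2) {H, A, K}: 2 true — at least one ✓
  (3) {A, V, K}: 2 true — at least one ✓
  (4) {V, K}: all 2 true ✓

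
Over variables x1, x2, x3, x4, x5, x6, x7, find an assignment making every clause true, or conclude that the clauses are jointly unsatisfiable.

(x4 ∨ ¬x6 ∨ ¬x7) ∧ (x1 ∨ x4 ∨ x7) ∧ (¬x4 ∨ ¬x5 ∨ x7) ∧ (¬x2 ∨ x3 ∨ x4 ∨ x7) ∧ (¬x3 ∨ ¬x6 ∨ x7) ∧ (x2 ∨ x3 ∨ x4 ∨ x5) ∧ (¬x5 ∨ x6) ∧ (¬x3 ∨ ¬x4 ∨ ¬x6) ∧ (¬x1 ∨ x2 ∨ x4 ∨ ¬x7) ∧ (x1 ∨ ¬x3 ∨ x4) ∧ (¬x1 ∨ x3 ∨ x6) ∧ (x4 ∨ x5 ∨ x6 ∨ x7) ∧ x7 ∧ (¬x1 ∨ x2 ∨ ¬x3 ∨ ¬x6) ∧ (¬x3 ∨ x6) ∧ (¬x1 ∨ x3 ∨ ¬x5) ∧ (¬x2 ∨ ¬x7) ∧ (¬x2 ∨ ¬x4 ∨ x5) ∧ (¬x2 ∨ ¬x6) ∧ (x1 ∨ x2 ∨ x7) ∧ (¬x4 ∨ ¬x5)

Unit clause (x7) forces x7 = True.
In (¬x2 ∨ ¬x7) only ¬x2 is left, so x2 = False.
Set x1 = True.
  then (¬x1 ∨ x2 ∨ x4 ∨ ¬x7) forces x4 = True.
  then (¬x4 ∨ ¬x5) forces x5 = False.
Try x3 = True:
  (¬x3 ∨ ¬x4 ∨ ¬x6) forces x6 = False.
  clause (¬x3 ∨ x6) is falsified — backtrack.
So x3 = False.
  then (¬x1 ∨ x3 ∨ x6) forces x6 = True.
All clauses satisfied.

x1 = True, x2 = False, x3 = False, x4 = True, x5 = False, x6 = True, x7 = True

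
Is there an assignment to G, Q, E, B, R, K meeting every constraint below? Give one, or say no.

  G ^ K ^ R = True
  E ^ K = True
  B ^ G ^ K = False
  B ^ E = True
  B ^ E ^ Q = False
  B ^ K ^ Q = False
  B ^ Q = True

No satisfying assignment exists.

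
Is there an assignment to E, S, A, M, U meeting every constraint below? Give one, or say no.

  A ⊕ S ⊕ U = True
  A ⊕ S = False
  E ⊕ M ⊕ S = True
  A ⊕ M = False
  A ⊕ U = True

E = True, S = False, A = False, M = False, U = True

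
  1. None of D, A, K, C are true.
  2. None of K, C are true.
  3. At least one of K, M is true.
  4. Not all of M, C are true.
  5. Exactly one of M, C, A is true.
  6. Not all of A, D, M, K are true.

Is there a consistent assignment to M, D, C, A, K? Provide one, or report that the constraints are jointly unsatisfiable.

M=T; D=F; C=F; A=F; K=F

  (1) {D, A, K, C}: 0 true — none ✓
  (2) {K, C}: 0 true — none ✓
  (3) {K, M}: 1 true — at least one ✓
  (4) {M, C}: 1/2 true — not all ✓
  (5) {M, C, A}: 1 true — exactly one ✓
  (6) {A, D, M, K}: 1/4 true — not all ✓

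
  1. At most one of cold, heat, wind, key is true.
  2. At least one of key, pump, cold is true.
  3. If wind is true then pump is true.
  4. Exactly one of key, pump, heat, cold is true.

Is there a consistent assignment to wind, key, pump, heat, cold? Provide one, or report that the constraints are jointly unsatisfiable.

wind=F, key=F, pump=F, heat=F, cold=T

  (1) {cold, heat, wind, key}: 1 true — at most one ✓
  (2) {key, pump, cold}: 1 true — at least one ✓
  (3) wind=F ⇒ pump: vacuous ✓
  (4) {key, pump, heat, cold}: 1 true — exactly one ✓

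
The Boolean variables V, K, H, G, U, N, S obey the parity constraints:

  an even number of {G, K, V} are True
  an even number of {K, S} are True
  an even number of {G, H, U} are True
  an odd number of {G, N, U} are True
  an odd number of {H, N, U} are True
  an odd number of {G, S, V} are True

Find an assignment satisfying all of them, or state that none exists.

UNSATISFIABLE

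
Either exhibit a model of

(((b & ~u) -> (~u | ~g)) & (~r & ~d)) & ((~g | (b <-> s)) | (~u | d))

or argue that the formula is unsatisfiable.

r = False; b = True; u = False; s = True; g = False; d = False

  ((b & ~u) -> (~u | ~g)) & (~r & ~d) = True
    (b & ~u) -> (~u | ~g) = True
      b & ~u = True
        ~u = True
      ~u | ~g = True
        ~u = True
        ~g = True
    ~r & ~d = True
      ~r = True
      ~d = True
  (~g | (b <-> s)) | (~u | d) = True
    ~g | (b <-> s) = True
      ~g = True
      b <-> s = True
    ~u | d = True
      ~u = True
Both conjuncts True, so the formula holds.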